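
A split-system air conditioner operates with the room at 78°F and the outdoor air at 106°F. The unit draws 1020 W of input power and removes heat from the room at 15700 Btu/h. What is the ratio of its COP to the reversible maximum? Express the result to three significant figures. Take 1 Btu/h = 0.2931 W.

Converting, Q̇_C = 15700 Btu/h = 4602 W, so COP_actual = Q̇_C/Ẇ = 4602/1020 = 4.511.
In absolute terms T_C = 298.71 K and T_H = 314.26 K, so ΔT = 15.56 K.
COP_Carnot = T_C/ΔT = 298.71/15.56 = 19.20.
η_II = COP_actual/COP_Carnot = 4.511/19.20 = 0.2349.

0.235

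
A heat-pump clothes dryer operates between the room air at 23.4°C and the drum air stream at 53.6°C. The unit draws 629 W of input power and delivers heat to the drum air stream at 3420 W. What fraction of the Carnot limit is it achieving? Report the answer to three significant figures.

COP_actual = Q̇_H/Ẇ = 3420/629.0 = 5.437.
In absolute terms T_C = 296.55 K and T_H = 326.75 K, so ΔT = 30.20 K.
COP_Carnot = T_H/ΔT = 326.75/30.20 = 10.82.
η_II = COP_actual/COP_Carnot = 5.437/10.82 = 0.5025.

0.503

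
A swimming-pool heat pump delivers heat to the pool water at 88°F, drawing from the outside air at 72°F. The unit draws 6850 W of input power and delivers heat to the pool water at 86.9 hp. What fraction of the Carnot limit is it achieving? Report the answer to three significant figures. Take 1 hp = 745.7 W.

0.276

Converting, Q̇_H = 86.90 hp = 64800 W, so COP_actual = Q̇_H/Ẇ = 64800/6850 = 9.460.
In absolute terms T_C = 295.37 K and T_H = 304.26 K, so ΔT = 8.889 K.
COP_Carnot = T_H/ΔT = 304.26/8.889 = 34.23.
η_II = COP_actual/COP_Carnot = 9.460/34.23 = 0.2764.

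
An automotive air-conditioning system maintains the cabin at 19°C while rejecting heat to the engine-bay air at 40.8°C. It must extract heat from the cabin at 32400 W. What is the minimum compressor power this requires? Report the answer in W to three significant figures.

2420 W

In absolute terms T_C = 292.15 K and T_H = 313.95 K, so ΔT = 21.80 K.
COP_Carnot = T_C/ΔT = 292.15/21.80 = 13.40.
Ẇ_min = Q̇/COP_Carnot = 32400/13.40 = 2418 W.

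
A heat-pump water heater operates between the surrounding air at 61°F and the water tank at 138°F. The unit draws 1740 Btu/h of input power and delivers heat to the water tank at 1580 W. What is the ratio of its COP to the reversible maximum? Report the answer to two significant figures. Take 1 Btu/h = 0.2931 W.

0.40

Converting, Q̇_H = 1580 W = 5391 Btu/h, so COP_actual = Q̇_H/Ẇ = 5391/1740 = 3.098.
In absolute terms T_C = 289.26 K and T_H = 332.04 K, so ΔT = 42.78 K.
COP_Carnot = T_H/ΔT = 332.04/42.78 = 7.762.
η_II = COP_actual/COP_Carnot = 3.098/7.762 = 0.3991.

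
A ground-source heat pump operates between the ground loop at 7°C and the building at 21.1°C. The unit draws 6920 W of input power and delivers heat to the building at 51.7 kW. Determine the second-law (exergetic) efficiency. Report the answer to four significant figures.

0.3580

Converting, Q̇_H = 51.70 kW = 51700 W, so COP_actual = Q̇_H/Ẇ = 51700/6920 = 7.471.
In absolute terms T_C = 280.15 K and T_H = 294.25 K, so ΔT = 14.10 K.
COP_Carnot = T_H/ΔT = 294.25/14.10 = 20.87.
η_II = COP_actual/COP_Carnot = 7.471/20.87 = 0.3580.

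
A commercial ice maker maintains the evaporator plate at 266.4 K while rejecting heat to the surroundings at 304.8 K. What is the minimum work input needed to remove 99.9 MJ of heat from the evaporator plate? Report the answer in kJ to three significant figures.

The reservoir spacing is ΔT = 304.8 − 266.4 = 38.40 K.
The reversible limit is COP_R = T_C/ΔT = 6.938, so W_min = Q_C/COP = Q_C·ΔT/T_C.
W_min = 99.90 × 38.40/266.40 = 14.40 MJ = 14400 kJ.

14400 kJ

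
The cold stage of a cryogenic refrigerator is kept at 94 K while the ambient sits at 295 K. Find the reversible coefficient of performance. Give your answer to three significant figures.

0.468

The reservoir spacing is ΔT = 295 − 94 = 201.0 K.
For a reversible cycle, COP_Carnot = T_C/ΔT = 94.00/201.0 = 0.4677.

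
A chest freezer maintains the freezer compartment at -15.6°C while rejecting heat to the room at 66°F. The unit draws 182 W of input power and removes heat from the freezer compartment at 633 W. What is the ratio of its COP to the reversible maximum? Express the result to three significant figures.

COP_actual = Q̇_C/Ẇ = 633.0/182.0 = 3.478.
In absolute terms T_C = 257.55 K and T_H = 292.04 K, so ΔT = 34.49 K.
COP_Carnot = T_C/ΔT = 257.55/34.49 = 7.468.
η_II = COP_actual/COP_Carnot = 3.478/7.468 = 0.4657.

0.466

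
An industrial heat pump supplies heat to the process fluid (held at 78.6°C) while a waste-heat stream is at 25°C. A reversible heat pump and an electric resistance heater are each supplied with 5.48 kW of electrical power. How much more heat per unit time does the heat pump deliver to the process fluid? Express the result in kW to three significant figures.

In absolute terms T_C = 298.15 K and T_H = 351.75 K, so ΔT = 53.60 K.
COP_Carnot = T_H/ΔT = 351.75/53.60 = 6.563.
The heat pump delivers Q̇_H = COP × Ẇ = 35.96 kW; the resistance heater delivers Ẇ = 5.480 kW.
Extra = (COP − 1)·Ẇ = 30.48 kW.

30.5 kW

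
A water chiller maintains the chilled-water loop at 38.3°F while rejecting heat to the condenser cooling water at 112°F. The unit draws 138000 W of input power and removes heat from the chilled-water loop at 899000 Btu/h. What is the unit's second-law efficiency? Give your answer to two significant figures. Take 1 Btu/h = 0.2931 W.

0.28

Converting, Q̇_C = 899000 Btu/h = 263500 W, so COP_actual = Q̇_C/Ẇ = 263500/138000 = 1.909.
In absolute terms T_C = 276.65 K and T_H = 317.59 K, so ΔT = 40.94 K.
COP_Carnot = T_C/ΔT = 276.65/40.94 = 6.757.
η_II = COP_actual/COP_Carnot = 1.909/6.757 = 0.2826.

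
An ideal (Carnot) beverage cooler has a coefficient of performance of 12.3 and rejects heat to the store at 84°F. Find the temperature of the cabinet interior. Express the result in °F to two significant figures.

43 °F

For a Carnot refrigerator COP_R = T_C/(T_H − T_C), so T_C = COP·T_H/(1 + COP).
With T_H = 302.04 K, T_C = 12.3 × 302.04/13.30 = 279.33 K.
Converting, 279.33 K = 43.12°F.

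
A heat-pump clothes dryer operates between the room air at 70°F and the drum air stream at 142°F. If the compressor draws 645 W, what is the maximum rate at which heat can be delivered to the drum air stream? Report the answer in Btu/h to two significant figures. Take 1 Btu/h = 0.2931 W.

18000 Btu/h

In absolute terms T_C = 294.26 K and T_H = 334.26 K, so ΔT = 40.00 K.
COP_Carnot = T_H/ΔT = 334.26/40.00 = 8.357.
Q̇_max = COP_Carnot × Ẇ = 8.357 × 645.0 W = 5390 W = 18390 Btu/h.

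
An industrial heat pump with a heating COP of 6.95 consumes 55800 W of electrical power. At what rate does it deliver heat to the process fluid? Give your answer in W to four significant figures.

Q̇_H = COP_HP × Ẇ = 6.95 × 55800 = 387800 W.

387800 W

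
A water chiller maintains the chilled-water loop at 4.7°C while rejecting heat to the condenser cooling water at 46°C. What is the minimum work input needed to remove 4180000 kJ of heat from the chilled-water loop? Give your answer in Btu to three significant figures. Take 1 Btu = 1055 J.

In absolute terms T_C = 277.85 K and T_H = 319.15 K, so ΔT = 41.30 K.
The reversible limit is COP_R = T_C/ΔT = 6.728, so W_min = Q_C/COP = Q_C·ΔT/T_C.
W_min = 4180000 × 41.30/277.85 = 621300 kJ = 588900 Btu.

589000 Btu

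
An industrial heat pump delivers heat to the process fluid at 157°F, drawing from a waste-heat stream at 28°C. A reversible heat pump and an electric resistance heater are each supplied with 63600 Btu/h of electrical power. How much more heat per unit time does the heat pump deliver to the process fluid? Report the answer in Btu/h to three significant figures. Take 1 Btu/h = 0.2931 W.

462000 Btu/h

In absolute terms T_C = 301.15 K and T_H = 342.59 K, so ΔT = 41.44 K.
COP_Carnot = T_H/ΔT = 342.59/41.44 = 8.266.
The heat pump delivers Q̇_H = COP × Ẇ = 525700 Btu/h; the resistance heater delivers Ẇ = 63600 Btu/h.
Extra = (COP − 1)·Ẇ = 462100 Btu/h.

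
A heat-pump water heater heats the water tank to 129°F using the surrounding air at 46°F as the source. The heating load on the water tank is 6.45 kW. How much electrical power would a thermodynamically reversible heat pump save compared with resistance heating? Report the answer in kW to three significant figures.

5.54 kW

In absolute terms T_C = 280.93 K and T_H = 327.04 K, so ΔT = 46.11 K.
COP_Carnot = T_H/ΔT = 327.04/46.11 = 7.092.
Resistance heating needs Ẇ_res = Q̇_H = 6.450 kW; the reversible heat pump needs only Ẇ_hp = Q̇_H/COP = 0.9094 kW.
Saving = 6.450 − 0.9094 = 5.541 kW.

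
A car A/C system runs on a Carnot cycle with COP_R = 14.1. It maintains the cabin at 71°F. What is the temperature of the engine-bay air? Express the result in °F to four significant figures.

COP_R = T_C/(T_H − T_C) gives T_H − T_C = T_C/COP.
With T_C = 294.82 K, T_H = 294.82 × (1 + 1/14.1) = 315.73 K.
Converting, 315.73 K = 108.64°F.

108.6 °F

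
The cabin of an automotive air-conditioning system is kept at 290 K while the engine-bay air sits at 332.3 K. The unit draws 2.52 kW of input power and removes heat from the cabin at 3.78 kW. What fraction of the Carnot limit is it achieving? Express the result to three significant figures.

COP_actual = Q̇_C/Ẇ = 3.780/2.520 = 1.500.
The reservoir spacing is ΔT = 332.3 − 290 = 42.30 K.
COP_Carnot = T_C/ΔT = 290.00/42.30 = 6.856.
η_II = COP_actual/COP_Carnot = 1.500/6.856 = 0.2188.

0.219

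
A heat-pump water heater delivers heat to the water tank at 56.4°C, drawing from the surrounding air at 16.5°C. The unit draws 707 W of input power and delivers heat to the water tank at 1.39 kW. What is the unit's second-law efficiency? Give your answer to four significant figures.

0.2380

Converting, Q̇_H = 1.390 kW = 1390 W, so COP_actual = Q̇_H/Ẇ = 1390/707.0 = 1.966.
In absolute terms T_C = 289.65 K and T_H = 329.55 K, so ΔT = 39.90 K.
COP_Carnot = T_H/ΔT = 329.55/39.90 = 8.259.
η_II = COP_actual/COP_Carnot = 1.966/8.259 = 0.2380.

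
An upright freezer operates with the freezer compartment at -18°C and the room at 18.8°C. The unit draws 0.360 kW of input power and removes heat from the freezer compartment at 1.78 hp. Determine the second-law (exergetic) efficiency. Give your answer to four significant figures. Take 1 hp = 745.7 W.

0.5318

Converting, Q̇_C = 1.780 hp = 1.327 kW, so COP_actual = Q̇_C/Ẇ = 1.327/0.3600 = 3.687.
In absolute terms T_C = 255.15 K and T_H = 291.95 K, so ΔT = 36.80 K.
COP_Carnot = T_C/ΔT = 255.15/36.80 = 6.933.
η_II = COP_actual/COP_Carnot = 3.687/6.933 = 0.5318.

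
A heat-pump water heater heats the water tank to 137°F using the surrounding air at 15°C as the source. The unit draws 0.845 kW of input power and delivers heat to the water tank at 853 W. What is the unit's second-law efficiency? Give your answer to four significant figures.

Converting, Q̇_H = 853.0 W = 0.8530 kW, so COP_actual = Q̇_H/Ẇ = 0.8530/0.8450 = 1.009.
In absolute terms T_C = 288.15 K and T_H = 331.48 K, so ΔT = 43.33 K.
COP_Carnot = T_H/ΔT = 331.48/43.33 = 7.650.
η_II = COP_actual/COP_Carnot = 1.009/7.650 = 0.1320.

0.1320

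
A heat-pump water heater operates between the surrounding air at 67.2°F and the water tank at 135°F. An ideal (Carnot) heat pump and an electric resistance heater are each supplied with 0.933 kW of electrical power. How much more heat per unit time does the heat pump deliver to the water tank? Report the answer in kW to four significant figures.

7.250 kW

In absolute terms T_C = 292.71 K and T_H = 330.37 K, so ΔT = 37.67 K.
COP_Carnot = T_H/ΔT = 330.37/37.67 = 8.771.
The heat pump delivers Q̇_H = COP × Ẇ = 8.183 kW; the resistance heater delivers Ẇ = 0.9330 kW.
Extra = (COP − 1)·Ẇ = 7.250 kW.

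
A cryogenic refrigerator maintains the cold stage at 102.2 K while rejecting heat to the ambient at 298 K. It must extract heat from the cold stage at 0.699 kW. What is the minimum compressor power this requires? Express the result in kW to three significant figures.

The reservoir spacing is ΔT = 298 − 102.2 = 195.8 K.
COP_Carnot = T_C/ΔT = 102.20/195.8 = 0.5220.
Ẇ_min = Q̇/COP_Carnot = 0.6990/0.5220 = 1.339 kW.

1.34 kW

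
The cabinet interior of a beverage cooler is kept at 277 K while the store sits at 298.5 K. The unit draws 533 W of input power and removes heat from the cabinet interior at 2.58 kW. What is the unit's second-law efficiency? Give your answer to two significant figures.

0.38

Converting, Q̇_C = 2.580 kW = 2580 W, so COP_actual = Q̇_C/Ẇ = 2580/533.0 = 4.841.
The reservoir spacing is ΔT = 298.5 − 277 = 21.50 K.
COP_Carnot = T_C/ΔT = 277.00/21.50 = 12.88.
η_II = COP_actual/COP_Carnot = 4.841/12.88 = 0.3757.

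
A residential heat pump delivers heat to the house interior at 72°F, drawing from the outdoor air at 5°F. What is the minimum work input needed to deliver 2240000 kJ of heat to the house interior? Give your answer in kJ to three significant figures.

In absolute terms T_C = 258.15 K and T_H = 295.37 K, so ΔT = 37.22 K.
The reversible limit is COP_HP = T_H/ΔT = 7.935, so W_min = Q_H/COP = Q_H·ΔT/T_H.
W_min = 2240000 × 37.22/295.37 = 282300 kJ.

282000 kJ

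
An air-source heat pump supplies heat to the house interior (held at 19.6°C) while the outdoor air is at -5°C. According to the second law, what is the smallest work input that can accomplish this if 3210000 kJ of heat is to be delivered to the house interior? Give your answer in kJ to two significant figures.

In absolute terms T_C = 268.15 K and T_H = 292.75 K, so ΔT = 24.60 K.
The reversible limit is COP_HP = T_H/ΔT = 11.90, so W_min = Q_H/COP = Q_H·ΔT/T_H.
W_min = 3210000 × 24.60/292.75 = 269700 kJ.

270000 kJ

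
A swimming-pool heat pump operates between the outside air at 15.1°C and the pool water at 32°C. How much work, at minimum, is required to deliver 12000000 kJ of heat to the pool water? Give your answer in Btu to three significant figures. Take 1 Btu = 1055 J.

In absolute terms T_C = 288.25 K and T_H = 305.15 K, so ΔT = 16.90 K.
The reversible limit is COP_HP = T_H/ΔT = 18.06, so W_min = Q_H/COP = Q_H·ΔT/T_H.
W_min = 12000000 × 16.90/305.15 = 664600 kJ = 629900 Btu.

630000 Btu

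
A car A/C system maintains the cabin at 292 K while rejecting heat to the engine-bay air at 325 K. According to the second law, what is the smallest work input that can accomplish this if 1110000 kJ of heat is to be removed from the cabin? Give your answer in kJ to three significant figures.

125000 kJ

The reservoir spacing is ΔT = 325 − 292 = 33.00 K.
The reversible limit is COP_R = T_C/ΔT = 8.848, so W_min = Q_C/COP = Q_C·ΔT/T_C.
W_min = 1110000 × 33.00/292.00 = 125400 kJ.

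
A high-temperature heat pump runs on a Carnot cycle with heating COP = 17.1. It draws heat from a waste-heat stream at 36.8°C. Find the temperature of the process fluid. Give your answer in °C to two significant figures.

COP_HP = T_H/(T_H − T_C) rearranges to T_H = COP·T_C/(COP − 1).
With T_C = 309.95 K, T_H = 17.1 × 309.95/16.10 = 329.20 K.
Converting, 329.20 K = 56.05°C.

56 °C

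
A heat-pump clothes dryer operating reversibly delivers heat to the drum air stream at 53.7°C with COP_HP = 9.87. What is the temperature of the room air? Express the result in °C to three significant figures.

20.6 °C

COP_HP = T_H/(T_H − T_C) gives T_H − T_C = T_H/COP.
With T_H = 326.85 K, T_C = 326.85 × (1 − 1/9.87) = 293.73 K.
Converting, 293.73 K = 20.58°C.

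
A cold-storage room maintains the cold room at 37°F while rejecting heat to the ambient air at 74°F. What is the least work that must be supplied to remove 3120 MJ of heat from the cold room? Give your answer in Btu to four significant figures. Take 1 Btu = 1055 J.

220300 Btu

In absolute terms T_C = 275.93 K and T_H = 296.48 K, so ΔT = 20.56 K.
The reversible limit is COP_R = T_C/ΔT = 13.42, so W_min = Q_C/COP = Q_C·ΔT/T_C.
W_min = 3120 × 20.56/275.93 = 232.4 MJ = 220300 Btu.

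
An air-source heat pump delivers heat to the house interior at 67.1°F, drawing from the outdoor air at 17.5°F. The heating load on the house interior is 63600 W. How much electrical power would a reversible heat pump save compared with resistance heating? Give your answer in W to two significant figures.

In absolute terms T_C = 265.09 K and T_H = 292.65 K, so ΔT = 27.56 K.
COP_Carnot = T_H/ΔT = 292.65/27.56 = 10.62.
Resistance heating needs Ẇ_res = Q̇_H = 63600 W; the reversible heat pump needs only Ẇ_hp = Q̇_H/COP = 5988 W.
Saving = 63600 − 5988 = 57610 W.

58000 W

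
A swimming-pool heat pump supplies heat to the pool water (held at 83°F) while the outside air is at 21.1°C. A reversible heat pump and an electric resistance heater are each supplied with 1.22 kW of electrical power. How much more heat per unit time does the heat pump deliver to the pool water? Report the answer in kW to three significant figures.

In absolute terms T_C = 294.25 K and T_H = 301.48 K, so ΔT = 7.233 K.
COP_Carnot = T_H/ΔT = 301.48/7.233 = 41.68.
The heat pump delivers Q̇_H = COP × Ẇ = 50.85 kW; the resistance heater delivers Ẇ = 1.220 kW.
Extra = (COP − 1)·Ẇ = 49.63 kW.

49.6 kW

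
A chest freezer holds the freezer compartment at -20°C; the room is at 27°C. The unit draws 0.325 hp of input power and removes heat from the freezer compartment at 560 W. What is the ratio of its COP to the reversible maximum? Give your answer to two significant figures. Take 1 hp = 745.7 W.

Converting, Q̇_C = 560.0 W = 0.7510 hp, so COP_actual = Q̇_C/Ẇ = 0.7510/0.3250 = 2.311.
In absolute terms T_C = 253.15 K and T_H = 300.15 K, so ΔT = 47.00 K.
COP_Carnot = T_C/ΔT = 253.15/47.00 = 5.386.
η_II = COP_actual/COP_Carnot = 2.311/5.386 = 0.4290.

0.43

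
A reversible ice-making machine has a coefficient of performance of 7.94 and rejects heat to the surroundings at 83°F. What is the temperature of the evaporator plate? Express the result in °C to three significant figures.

For a Carnot refrigerator COP_R = T_C/(T_H − T_C), so T_C = COP·T_H/(1 + COP).
With T_H = 301.48 K, T_C = 7.94 × 301.48/8.940 = 267.76 K.
Converting, 267.76 K = -5.39°C.

-5.39 °C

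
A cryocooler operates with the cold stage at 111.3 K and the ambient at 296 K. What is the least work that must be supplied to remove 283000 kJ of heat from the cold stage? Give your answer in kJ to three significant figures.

470000 kJ

The reservoir spacing is ΔT = 296 − 111.3 = 184.7 K.
The reversible limit is COP_R = T_C/ΔT = 0.6026, so W_min = Q_C/COP = Q_C·ΔT/T_C.
W_min = 283000 × 184.7/111.30 = 469600 kJ.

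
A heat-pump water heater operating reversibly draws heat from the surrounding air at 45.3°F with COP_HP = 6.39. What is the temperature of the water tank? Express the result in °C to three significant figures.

COP_HP = T_H/(T_H − T_C) rearranges to T_H = COP·T_C/(COP − 1).
With T_C = 280.54 K, T_H = 6.39 × 280.54/5.390 = 332.59 K.
Converting, 332.59 K = 59.44°C.

59.4 °C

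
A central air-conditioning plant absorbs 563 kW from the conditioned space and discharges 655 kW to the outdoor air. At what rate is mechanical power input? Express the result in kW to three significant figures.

92.0 kW

For a cyclic device the first law requires Q̇_H = Q̇_C + Ẇ.
Ẇ = Q̇_H − Q̇_C = 92.00 kW.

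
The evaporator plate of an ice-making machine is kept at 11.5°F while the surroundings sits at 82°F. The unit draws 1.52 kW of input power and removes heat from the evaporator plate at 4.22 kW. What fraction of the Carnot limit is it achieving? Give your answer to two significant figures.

0.42

COP_actual = Q̇_C/Ẇ = 4.220/1.520 = 2.776.
In absolute terms T_C = 261.76 K and T_H = 300.93 K, so ΔT = 39.17 K.
COP_Carnot = T_C/ΔT = 261.76/39.17 = 6.683.
η_II = COP_actual/COP_Carnot = 2.776/6.683 = 0.4154.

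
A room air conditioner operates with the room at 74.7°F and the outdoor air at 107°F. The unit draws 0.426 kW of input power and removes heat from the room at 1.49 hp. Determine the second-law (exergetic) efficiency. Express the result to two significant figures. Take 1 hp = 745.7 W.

Converting, Q̇_C = 1.490 hp = 1.111 kW, so COP_actual = Q̇_C/Ẇ = 1.111/0.4260 = 2.608.
In absolute terms T_C = 296.87 K and T_H = 314.82 K, so ΔT = 17.94 K.
COP_Carnot = T_C/ΔT = 296.87/17.94 = 16.54.
η_II = COP_actual/COP_Carnot = 2.608/16.54 = 0.1577.

0.16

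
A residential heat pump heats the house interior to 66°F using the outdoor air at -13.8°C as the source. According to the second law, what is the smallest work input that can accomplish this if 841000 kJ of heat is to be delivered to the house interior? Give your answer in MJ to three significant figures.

94.1 MJ

In absolute terms T_C = 259.35 K and T_H = 292.04 K, so ΔT = 32.69 K.
The reversible limit is COP_HP = T_H/ΔT = 8.934, so W_min = Q_H/COP = Q_H·ΔT/T_H.
W_min = 841000 × 32.69/292.04 = 94140 kJ = 94.14 MJ.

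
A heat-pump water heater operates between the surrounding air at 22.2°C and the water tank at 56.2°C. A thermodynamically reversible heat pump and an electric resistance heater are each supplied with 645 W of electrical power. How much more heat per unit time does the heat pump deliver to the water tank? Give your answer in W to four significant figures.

5603 W

In absolute terms T_C = 295.35 K and T_H = 329.35 K, so ΔT = 34.00 K.
COP_Carnot = T_H/ΔT = 329.35/34.00 = 9.687.
The heat pump delivers Q̇_H = COP × Ẇ = 6248 W; the resistance heater delivers Ẇ = 645.0 W.
Extra = (COP − 1)·Ẇ = 5603 W.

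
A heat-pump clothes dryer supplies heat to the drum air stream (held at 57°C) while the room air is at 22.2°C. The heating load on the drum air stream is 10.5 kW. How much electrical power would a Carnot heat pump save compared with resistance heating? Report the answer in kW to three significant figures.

9.39 kW

In absolute terms T_C = 295.35 K and T_H = 330.15 K, so ΔT = 34.80 K.
COP_Carnot = T_H/ΔT = 330.15/34.80 = 9.487.
Resistance heating needs Ẇ_res = Q̇_H = 10.50 kW; the reversible heat pump needs only Ẇ_hp = Q̇_H/COP = 1.107 kW.
Saving = 10.50 − 1.107 = 9.393 kW.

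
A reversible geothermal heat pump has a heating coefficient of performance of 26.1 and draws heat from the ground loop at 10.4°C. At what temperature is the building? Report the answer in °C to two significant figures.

COP_HP = T_H/(T_H − T_C) rearranges to T_H = COP·T_C/(COP − 1).
With T_C = 283.55 K, T_H = 26.1 × 283.55/25.10 = 294.85 K.
Converting, 294.85 K = 21.70°C.

22 °C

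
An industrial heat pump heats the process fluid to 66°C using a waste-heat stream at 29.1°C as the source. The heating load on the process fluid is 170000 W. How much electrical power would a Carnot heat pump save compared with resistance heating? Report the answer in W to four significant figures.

151500 W

In absolute terms T_C = 302.25 K and T_H = 339.15 K, so ΔT = 36.90 K.
COP_Carnot = T_H/ΔT = 339.15/36.90 = 9.191.
Resistance heating needs Ẇ_res = Q̇_H = 170000 W; the reversible heat pump needs only Ẇ_hp = Q̇_H/COP = 18500 W.
Saving = 170000 − 18500 = 151500 W.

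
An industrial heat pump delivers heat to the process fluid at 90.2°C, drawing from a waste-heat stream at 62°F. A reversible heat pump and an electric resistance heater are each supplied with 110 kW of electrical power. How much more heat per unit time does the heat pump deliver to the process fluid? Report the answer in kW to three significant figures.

In absolute terms T_C = 289.82 K and T_H = 363.35 K, so ΔT = 73.53 K.
COP_Carnot = T_H/ΔT = 363.35/73.53 = 4.941.
The heat pump delivers Q̇_H = COP × Ẇ = 543.5 kW; the resistance heater delivers Ẇ = 110.0 kW.
Extra = (COP − 1)·Ẇ = 433.5 kW.

434 kW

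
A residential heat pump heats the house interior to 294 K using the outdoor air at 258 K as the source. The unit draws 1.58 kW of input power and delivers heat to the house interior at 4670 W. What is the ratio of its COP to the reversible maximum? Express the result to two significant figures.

0.36

Converting, Q̇_H = 4670 W = 4.670 kW, so COP_actual = Q̇_H/Ẇ = 4.670/1.580 = 2.956.
The reservoir spacing is ΔT = 294 − 258 = 36.00 K.
COP_Carnot = T_H/ΔT = 294.00/36.00 = 8.167.
η_II = COP_actual/COP_Carnot = 2.956/8.167 = 0.3619.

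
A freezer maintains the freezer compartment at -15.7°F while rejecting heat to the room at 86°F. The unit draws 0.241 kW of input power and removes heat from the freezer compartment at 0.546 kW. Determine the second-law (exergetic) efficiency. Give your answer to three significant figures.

0.519

COP_actual = Q̇_C/Ẇ = 0.5460/0.2410 = 2.266.
In absolute terms T_C = 246.65 K and T_H = 303.15 K, so ΔT = 56.50 K.
COP_Carnot = T_C/ΔT = 246.65/56.50 = 4.365.
η_II = COP_actual/COP_Carnot = 2.266/4.365 = 0.5190.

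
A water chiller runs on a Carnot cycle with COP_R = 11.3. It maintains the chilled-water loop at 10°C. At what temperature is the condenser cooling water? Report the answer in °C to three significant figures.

35.1 °C

COP_R = T_C/(T_H − T_C) gives T_H − T_C = T_C/COP.
With T_C = 283.15 K, T_H = 283.15 × (1 + 1/11.3) = 308.21 K.
Converting, 308.21 K = 35.06°C.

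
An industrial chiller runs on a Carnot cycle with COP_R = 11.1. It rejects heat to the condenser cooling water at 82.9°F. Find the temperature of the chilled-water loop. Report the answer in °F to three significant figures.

38.1 °F

For a Carnot refrigerator COP_R = T_C/(T_H − T_C), so T_C = COP·T_H/(1 + COP).
With T_H = 301.43 K, T_C = 11.1 × 301.43/12.10 = 276.52 K.
Converting, 276.52 K = 38.06°F.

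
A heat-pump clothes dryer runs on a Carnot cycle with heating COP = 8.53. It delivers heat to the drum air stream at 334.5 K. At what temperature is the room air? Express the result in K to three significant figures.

COP_HP = T_H/(T_H − T_C) gives T_H − T_C = T_H/COP.
With T_H = 334.50 K, T_C = 334.50 × (1 − 1/8.53) = 295.29 K.

295 K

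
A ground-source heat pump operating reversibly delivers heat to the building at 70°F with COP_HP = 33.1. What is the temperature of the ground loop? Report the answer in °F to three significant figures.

54.0 °F

COP_HP = T_H/(T_H − T_C) gives T_H − T_C = T_H/COP.
With T_H = 294.26 K, T_C = 294.26 × (1 − 1/33.1) = 285.37 K.
Converting, 285.37 K = 54.00°F.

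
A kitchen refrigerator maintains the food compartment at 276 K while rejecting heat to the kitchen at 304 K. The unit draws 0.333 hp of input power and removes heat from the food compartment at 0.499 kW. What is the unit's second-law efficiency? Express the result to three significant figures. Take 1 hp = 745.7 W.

Converting, Q̇_C = 0.4990 kW = 0.6692 hp, so COP_actual = Q̇_C/Ẇ = 0.6692/0.3330 = 2.010.
The reservoir spacing is ΔT = 304 − 276 = 28.00 K.
COP_Carnot = T_C/ΔT = 276.00/28.00 = 9.857.
η_II = COP_actual/COP_Carnot = 2.010/9.857 = 0.2039.

0.204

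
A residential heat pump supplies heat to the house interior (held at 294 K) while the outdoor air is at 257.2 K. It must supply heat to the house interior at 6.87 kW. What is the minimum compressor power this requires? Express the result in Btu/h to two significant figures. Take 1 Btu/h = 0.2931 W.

2900 Btu/h

The reservoir spacing is ΔT = 294 − 257.2 = 36.80 K.
COP_Carnot = T_H/ΔT = 294.00/36.80 = 7.989.
Ẇ_min = Q̇/COP_Carnot = 6.870/7.989 = 0.8599 kW = 2934 Btu/h.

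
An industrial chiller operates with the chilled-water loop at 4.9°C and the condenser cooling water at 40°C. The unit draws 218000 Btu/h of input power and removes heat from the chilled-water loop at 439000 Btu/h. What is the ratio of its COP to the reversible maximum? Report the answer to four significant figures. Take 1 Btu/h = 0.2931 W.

COP_actual = Q̇_C/Ẇ = 439000/218000 = 2.014.
In absolute terms T_C = 278.05 K and T_H = 313.15 K, so ΔT = 35.10 K.
COP_Carnot = T_C/ΔT = 278.05/35.10 = 7.922.
η_II = COP_actual/COP_Carnot = 2.014/7.922 = 0.2542.

0.2542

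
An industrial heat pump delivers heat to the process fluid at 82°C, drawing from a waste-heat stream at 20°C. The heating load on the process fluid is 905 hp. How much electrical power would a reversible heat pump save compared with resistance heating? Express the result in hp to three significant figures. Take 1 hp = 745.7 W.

In absolute terms T_C = 293.15 K and T_H = 355.15 K, so ΔT = 62.00 K.
COP_Carnot = T_H/ΔT = 355.15/62.00 = 5.728.
Resistance heating needs Ẇ_res = Q̇_H = 905.0 hp; the reversible heat pump needs only Ẇ_hp = Q̇_H/COP = 158.0 hp.
Saving = 905.0 − 158.0 = 747.0 hp.

747 hp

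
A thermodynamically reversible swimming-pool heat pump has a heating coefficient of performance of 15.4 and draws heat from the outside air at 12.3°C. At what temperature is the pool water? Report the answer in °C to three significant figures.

32.1 °C

COP_HP = T_H/(T_H − T_C) rearranges to T_H = COP·T_C/(COP − 1).
With T_C = 285.45 K, T_H = 15.4 × 285.45/14.40 = 305.27 K.
Converting, 305.27 K = 32.12°C.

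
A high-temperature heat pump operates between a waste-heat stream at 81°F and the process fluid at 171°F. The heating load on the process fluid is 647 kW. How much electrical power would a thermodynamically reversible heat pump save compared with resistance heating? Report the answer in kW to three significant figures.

In absolute terms T_C = 300.37 K and T_H = 350.37 K, so ΔT = 50.00 K.
COP_Carnot = T_H/ΔT = 350.37/50.00 = 7.007.
Resistance heating needs Ẇ_res = Q̇_H = 647.0 kW; the reversible heat pump needs only Ẇ_hp = Q̇_H/COP = 92.33 kW.
Saving = 647.0 − 92.33 = 554.7 kW.

555 kW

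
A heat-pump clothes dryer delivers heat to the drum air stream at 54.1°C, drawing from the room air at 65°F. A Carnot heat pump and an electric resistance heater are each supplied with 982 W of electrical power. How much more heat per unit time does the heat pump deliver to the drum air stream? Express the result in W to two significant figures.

In absolute terms T_C = 291.48 K and T_H = 327.25 K, so ΔT = 35.77 K.
COP_Carnot = T_H/ΔT = 327.25/35.77 = 9.150.
The heat pump delivers Q̇_H = COP × Ẇ = 8985 W; the resistance heater delivers Ẇ = 982.0 W.
Extra = (COP − 1)·Ẇ = 8003 W.

8000 W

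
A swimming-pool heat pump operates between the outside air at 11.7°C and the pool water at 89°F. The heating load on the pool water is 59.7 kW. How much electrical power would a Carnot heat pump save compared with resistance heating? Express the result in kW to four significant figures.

55.79 kW

In absolute terms T_C = 284.85 K and T_H = 304.82 K, so ΔT = 19.97 K.
COP_Carnot = T_H/ΔT = 304.82/19.97 = 15.27.
Resistance heating needs Ẇ_res = Q̇_H = 59.70 kW; the reversible heat pump needs only Ẇ_hp = Q̇_H/COP = 3.911 kW.
Saving = 59.70 − 3.911 = 55.79 kW.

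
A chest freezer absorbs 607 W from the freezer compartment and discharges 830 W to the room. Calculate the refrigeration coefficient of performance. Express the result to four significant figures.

2.722

The first law gives Q̇_H = Q̇_C + Ẇ, so the three rates are Q̇_C = 607.0, Q̇_H = 830.0, Ẇ = 223.0 W.
COP_R = Q̇_C/Ẇ = 607.0/223.0 = 2.722.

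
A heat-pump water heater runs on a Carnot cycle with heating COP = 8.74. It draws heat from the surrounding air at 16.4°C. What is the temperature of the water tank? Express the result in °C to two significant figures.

54 °C

COP_HP = T_H/(T_H − T_C) rearranges to T_H = COP·T_C/(COP − 1).
With T_C = 289.55 K, T_H = 8.74 × 289.55/7.740 = 326.96 K.
Converting, 326.96 K = 53.81°C.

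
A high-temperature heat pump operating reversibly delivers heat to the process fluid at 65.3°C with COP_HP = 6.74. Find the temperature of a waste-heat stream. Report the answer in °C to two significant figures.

15 °C

COP_HP = T_H/(T_H − T_C) gives T_H − T_C = T_H/COP.
With T_H = 338.45 K, T_C = 338.45 × (1 − 1/6.74) = 288.23 K.
Converting, 288.23 K = 15.08°C.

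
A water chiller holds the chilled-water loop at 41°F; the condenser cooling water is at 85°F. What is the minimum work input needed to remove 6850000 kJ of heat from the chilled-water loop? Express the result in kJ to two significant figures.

In absolute terms T_C = 278.15 K and T_H = 302.59 K, so ΔT = 24.44 K.
The reversible limit is COP_R = T_C/ΔT = 11.38, so W_min = Q_C/COP = Q_C·ΔT/T_C.
W_min = 6850000 × 24.44/278.15 = 602000 kJ.

600000 kJ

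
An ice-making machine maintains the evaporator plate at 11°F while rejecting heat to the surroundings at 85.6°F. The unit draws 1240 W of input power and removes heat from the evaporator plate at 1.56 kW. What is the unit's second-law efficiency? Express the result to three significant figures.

Converting, Q̇_C = 1.560 kW = 1560 W, so COP_actual = Q̇_C/Ẇ = 1560/1240 = 1.258.
In absolute terms T_C = 261.48 K and T_H = 302.93 K, so ΔT = 41.44 K.
COP_Carnot = T_C/ΔT = 261.48/41.44 = 6.309.
η_II = COP_actual/COP_Carnot = 1.258/6.309 = 0.1994.

0.199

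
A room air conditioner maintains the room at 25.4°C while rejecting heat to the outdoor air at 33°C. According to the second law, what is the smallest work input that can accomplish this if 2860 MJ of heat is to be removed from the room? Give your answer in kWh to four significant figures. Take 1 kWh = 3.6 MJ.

20.22 kWh

In absolute terms T_C = 298.55 K and T_H = 306.15 K, so ΔT = 7.600 K.
The reversible limit is COP_R = T_C/ΔT = 39.28, so W_min = Q_C/COP = Q_C·ΔT/T_C.
W_min = 2860 × 7.600/298.55 = 72.81 MJ = 20.22 kWh.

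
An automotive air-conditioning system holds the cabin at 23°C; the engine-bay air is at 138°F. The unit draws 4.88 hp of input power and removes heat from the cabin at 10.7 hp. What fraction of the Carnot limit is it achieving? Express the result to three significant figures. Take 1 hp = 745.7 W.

0.266

COP_actual = Q̇_C/Ẇ = 10.70/4.880 = 2.193.
In absolute terms T_C = 296.15 K and T_H = 332.04 K, so ΔT = 35.89 K.
COP_Carnot = T_C/ΔT = 296.15/35.89 = 8.252.
η_II = COP_actual/COP_Carnot = 2.193/8.252 = 0.2657.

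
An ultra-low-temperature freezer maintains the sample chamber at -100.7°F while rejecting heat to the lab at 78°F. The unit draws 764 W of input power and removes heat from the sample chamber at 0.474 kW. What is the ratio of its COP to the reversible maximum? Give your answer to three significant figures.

Converting, Q̇_C = 0.4740 kW = 474.0 W, so COP_actual = Q̇_C/Ẇ = 474.0/764.0 = 0.6204.
In absolute terms T_C = 199.43 K and T_H = 298.71 K, so ΔT = 99.28 K.
COP_Carnot = T_C/ΔT = 199.43/99.28 = 2.009.
η_II = COP_actual/COP_Carnot = 0.6204/2.009 = 0.3089.

0.309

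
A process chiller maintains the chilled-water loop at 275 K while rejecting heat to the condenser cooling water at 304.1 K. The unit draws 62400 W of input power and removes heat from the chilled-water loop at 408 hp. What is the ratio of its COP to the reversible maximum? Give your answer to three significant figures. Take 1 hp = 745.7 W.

Converting, Q̇_C = 408.0 hp = 304200 W, so COP_actual = Q̇_C/Ẇ = 304200/62400 = 4.876.
The reservoir spacing is ΔT = 304.1 − 275 = 29.10 K.
COP_Carnot = T_C/ΔT = 275.00/29.10 = 9.450.
η_II = COP_actual/COP_Carnot = 4.876/9.450 = 0.5159.

0.516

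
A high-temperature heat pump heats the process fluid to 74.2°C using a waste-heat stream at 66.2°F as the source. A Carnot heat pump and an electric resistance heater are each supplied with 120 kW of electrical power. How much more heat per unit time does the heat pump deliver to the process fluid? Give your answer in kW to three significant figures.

In absolute terms T_C = 292.15 K and T_H = 347.35 K, so ΔT = 55.20 K.
COP_Carnot = T_H/ΔT = 347.35/55.20 = 6.293.
The heat pump delivers Q̇_H = COP × Ẇ = 755.1 kW; the resistance heater delivers Ẇ = 120.0 kW.
Extra = (COP − 1)·Ẇ = 635.1 kW.

635 kW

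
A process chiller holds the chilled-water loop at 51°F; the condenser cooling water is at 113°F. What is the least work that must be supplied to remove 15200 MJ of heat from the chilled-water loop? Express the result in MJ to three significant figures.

In absolute terms T_C = 283.71 K and T_H = 318.15 K, so ΔT = 34.44 K.
The reversible limit is COP_R = T_C/ΔT = 8.237, so W_min = Q_C/COP = Q_C·ΔT/T_C.
W_min = 15200 × 34.44/283.71 = 1845 MJ.

1850 MJ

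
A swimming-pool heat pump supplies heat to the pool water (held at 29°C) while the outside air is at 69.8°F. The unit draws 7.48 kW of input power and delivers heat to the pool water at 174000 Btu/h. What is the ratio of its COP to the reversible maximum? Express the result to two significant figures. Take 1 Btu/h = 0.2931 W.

0.18

Converting, Q̇_H = 174000 Btu/h = 51.00 kW, so COP_actual = Q̇_H/Ẇ = 51.00/7.480 = 6.818.
In absolute terms T_C = 294.15 K and T_H = 302.15 K, so ΔT = 8.000 K.
COP_Carnot = T_H/ΔT = 302.15/8.000 = 37.77.
η_II = COP_actual/COP_Carnot = 6.818/37.77 = 0.1805.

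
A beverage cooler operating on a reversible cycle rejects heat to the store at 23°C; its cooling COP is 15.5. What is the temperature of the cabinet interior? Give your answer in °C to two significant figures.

5.1 °C

For a Carnot refrigerator COP_R = T_C/(T_H − T_C), so T_C = COP·T_H/(1 + COP).
With T_H = 296.15 K, T_C = 15.5 × 296.15/16.50 = 278.20 K.
Converting, 278.20 K = 5.05°C.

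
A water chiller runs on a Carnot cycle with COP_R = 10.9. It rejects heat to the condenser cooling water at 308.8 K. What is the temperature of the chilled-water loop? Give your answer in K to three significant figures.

For a Carnot refrigerator COP_R = T_C/(T_H − T_C), so T_C = COP·T_H/(1 + COP).
With T_H = 308.80 K, T_C = 10.9 × 308.80/11.90 = 282.85 K.

283 K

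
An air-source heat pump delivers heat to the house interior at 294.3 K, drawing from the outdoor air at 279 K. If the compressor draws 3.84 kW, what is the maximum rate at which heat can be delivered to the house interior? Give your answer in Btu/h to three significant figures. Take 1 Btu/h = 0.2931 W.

252000 Btu/h

The reservoir spacing is ΔT = 294.3 − 279 = 15.30 K.
COP_Carnot = T_H/ΔT = 294.30/15.30 = 19.24.
Q̇_max = COP_Carnot × Ẇ = 19.24 × 3.840 kW = 73.86 kW = 252000 Btu/h.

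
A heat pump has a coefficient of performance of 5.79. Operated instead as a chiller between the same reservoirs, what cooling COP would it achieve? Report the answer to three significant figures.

4.79

Since Q_H = Q_C + W for any cycle, COP_R = Q_C/W = Q_H/W − 1.
COP_R = 5.79 − 1 = 4.79.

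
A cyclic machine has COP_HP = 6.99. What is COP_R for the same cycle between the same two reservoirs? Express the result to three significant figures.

5.99

Since Q_H = Q_C + W for any cycle, COP_R = Q_C/W = Q_H/W − 1.
COP_R = 6.99 − 1 = 5.99.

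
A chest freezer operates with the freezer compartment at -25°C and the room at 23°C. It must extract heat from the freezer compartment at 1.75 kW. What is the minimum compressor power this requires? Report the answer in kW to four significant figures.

0.3385 kW

In absolute terms T_C = 248.15 K and T_H = 296.15 K, so ΔT = 48.00 K.
COP_Carnot = T_C/ΔT = 248.15/48.00 = 5.170.
Ẇ_min = Q̇/COP_Carnot = 1.750/5.170 = 0.3385 kW.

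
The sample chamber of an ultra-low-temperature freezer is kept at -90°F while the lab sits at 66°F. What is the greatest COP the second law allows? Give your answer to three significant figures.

2.37

In absolute terms T_C = 205.37 K and T_H = 292.04 K, so ΔT = 86.67 K.
For a reversible cycle, COP_Carnot = T_C/ΔT = 205.37/86.67 = 2.370.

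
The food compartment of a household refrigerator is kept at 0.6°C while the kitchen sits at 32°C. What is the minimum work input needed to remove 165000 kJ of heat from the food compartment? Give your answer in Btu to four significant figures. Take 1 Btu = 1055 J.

17940 Btu

In absolute terms T_C = 273.75 K and T_H = 305.15 K, so ΔT = 31.40 K.
The reversible limit is COP_R = T_C/ΔT = 8.718, so W_min = Q_C/COP = Q_C·ΔT/T_C.
W_min = 165000 × 31.40/273.75 = 18930 kJ = 17940 Btu.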